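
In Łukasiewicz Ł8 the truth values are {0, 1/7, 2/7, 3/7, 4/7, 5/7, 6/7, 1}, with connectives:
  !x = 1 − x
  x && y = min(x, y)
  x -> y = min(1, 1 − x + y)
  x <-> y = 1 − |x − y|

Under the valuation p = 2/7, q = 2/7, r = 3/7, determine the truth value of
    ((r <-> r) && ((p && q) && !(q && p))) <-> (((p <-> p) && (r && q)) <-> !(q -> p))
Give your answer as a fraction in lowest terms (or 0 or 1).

r <-> r = 3/7 <-> 3/7 = 1
p && q = 2/7 && 2/7 = 2/7
q && p = 2/7 && 2/7 = 2/7
!(q && p) = !2/7 = 5/7
(p && q) && !(q && p) = 2/7 && 5/7 = 2/7
(r <-> r) && ((p && q) && !(q && p)) = 1 && 2/7 = 2/7
p <-> p = 2/7 <-> 2/7 = 1
r && q = 3/7 && 2/7 = 2/7
(p <-> p) && (r && q) = 1 && 2/7 = 2/7
q -> p = 2/7 -> 2/7 = 1
!(q -> p) = !1 = 0
((p <-> p) && (r && q)) <-> !(q -> p) = 2/7 <-> 0 = 5/7
((r <-> r) && ((p && q) && !(q && p))) <-> (((p <-> p) && (r && q)) <-> !(q -> p)) = 2/7 <-> 5/7 = 4/7

4/7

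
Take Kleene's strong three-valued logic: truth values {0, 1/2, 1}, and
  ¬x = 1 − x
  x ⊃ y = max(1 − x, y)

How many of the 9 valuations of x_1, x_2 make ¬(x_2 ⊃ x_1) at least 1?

1

x_1 = 0, x_2 = 0 ↦ 0  <
x_1 = 0, x_2 = 1/2 ↦ 1/2  <
x_1 = 0, x_2 = 1 ↦ 1  ≥
x_1 = 1/2, x_2 = 0 ↦ 0  <
x_1 = 1/2, x_2 = 1/2 ↦ 1/2  <
x_1 = 1/2, x_2 = 1 ↦ 1/2  <
x_1 = 1, x_2 = 0 ↦ 0  <
x_1 = 1, x_2 = 1/2 ↦ 0  <
x_1 = 1, x_2 = 1 ↦ 0  <
So 1 of the 9 assignments meets the threshold.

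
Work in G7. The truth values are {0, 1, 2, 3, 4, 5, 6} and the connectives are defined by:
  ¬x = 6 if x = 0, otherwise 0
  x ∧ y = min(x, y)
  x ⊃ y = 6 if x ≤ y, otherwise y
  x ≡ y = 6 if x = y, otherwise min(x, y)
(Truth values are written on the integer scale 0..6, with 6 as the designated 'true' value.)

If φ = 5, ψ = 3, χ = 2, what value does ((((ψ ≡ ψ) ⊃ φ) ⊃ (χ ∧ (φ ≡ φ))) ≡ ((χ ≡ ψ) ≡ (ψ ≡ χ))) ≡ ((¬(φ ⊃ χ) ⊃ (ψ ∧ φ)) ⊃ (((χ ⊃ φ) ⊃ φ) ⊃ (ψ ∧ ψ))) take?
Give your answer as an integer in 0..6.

ψ ≡ ψ = 3 ≡ 3 = 6
(ψ ≡ ψ) ⊃ φ = 6 ⊃ 5 = 5
φ ≡ φ = 5 ≡ 5 = 6
χ ∧ (φ ≡ φ) = 2 ∧ 6 = 2
((ψ ≡ ψ) ⊃ φ) ⊃ (χ ∧ (φ ≡ φ)) = 5 ⊃ 2 = 2
χ ≡ ψ = 2 ≡ 3 = 2
ψ ≡ χ = 3 ≡ 2 = 2
(χ ≡ ψ) ≡ (ψ ≡ χ) = 2 ≡ 2 = 6
(((ψ ≡ ψ) ⊃ φ) ⊃ (χ ∧ (φ ≡ φ))) ≡ ((χ ≡ ψ) ≡ (ψ ≡ χ)) = 2 ≡ 6 = 2
φ ⊃ χ = 5 ⊃ 2 = 2
¬(φ ⊃ χ) = ¬2 = 0
ψ ∧ φ = 3 ∧ 5 = 3
¬(φ ⊃ χ) ⊃ (ψ ∧ φ) = 0 ⊃ 3 = 6
χ ⊃ φ = 2 ⊃ 5 = 6
(χ ⊃ φ) ⊃ φ = 6 ⊃ 5 = 5
ψ ∧ ψ = 3 ∧ 3 = 3
((χ ⊃ φ) ⊃ φ) ⊃ (ψ ∧ ψ) = 5 ⊃ 3 = 3
(¬(φ ⊃ χ) ⊃ (ψ ∧ φ)) ⊃ (((χ ⊃ φ) ⊃ φ) ⊃ (ψ ∧ ψ)) = 6 ⊃ 3 = 3
((((ψ ≡ ψ) ⊃ φ) ⊃ (χ ∧ (φ ≡ φ))) ≡ ((χ ≡ ψ) ≡ (ψ ≡ χ))) ≡ ((¬(φ ⊃ χ) ⊃ (ψ ∧ φ)) ⊃ (((χ ⊃ φ) ⊃ φ) ⊃ (ψ ∧ ψ))) = 2 ≡ 3 = 2

2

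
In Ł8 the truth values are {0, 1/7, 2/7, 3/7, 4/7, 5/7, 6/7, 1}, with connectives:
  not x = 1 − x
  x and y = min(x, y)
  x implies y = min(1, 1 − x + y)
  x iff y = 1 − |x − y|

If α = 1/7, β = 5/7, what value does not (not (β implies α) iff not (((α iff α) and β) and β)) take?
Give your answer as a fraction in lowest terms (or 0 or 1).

2/7

β implies α = 5/7 implies 1/7 = 3/7
not (β implies α) = not 3/7 = 4/7
α iff α = 1/7 iff 1/7 = 1
(α iff α) and β = 1 and 5/7 = 5/7
((α iff α) and β) and β = 5/7 and 5/7 = 5/7
not (((α iff α) and β) and β) = not 5/7 = 2/7
not (β implies α) iff not (((α iff α) and β) and β) = 4/7 iff 2/7 = 5/7
not (not (β implies α) iff not (((α iff α) and β) and β)) = not 5/7 = 2/7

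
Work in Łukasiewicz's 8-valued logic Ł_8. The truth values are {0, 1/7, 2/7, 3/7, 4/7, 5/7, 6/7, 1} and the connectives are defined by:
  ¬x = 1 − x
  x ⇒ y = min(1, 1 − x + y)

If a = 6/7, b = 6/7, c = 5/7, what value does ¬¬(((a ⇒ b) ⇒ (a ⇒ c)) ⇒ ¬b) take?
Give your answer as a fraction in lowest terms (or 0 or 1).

a ⇒ b = 6/7 ⇒ 6/7 = 1
a ⇒ c = 6/7 ⇒ 5/7 = 6/7
(a ⇒ b) ⇒ (a ⇒ c) = 1 ⇒ 6/7 = 6/7
¬b = ¬6/7 = 1/7
((a ⇒ b) ⇒ (a ⇒ c)) ⇒ ¬b = 6/7 ⇒ 1/7 = 2/7
¬(((a ⇒ b) ⇒ (a ⇒ c)) ⇒ ¬b) = ¬2/7 = 5/7
¬¬(((a ⇒ b) ⇒ (a ⇒ c)) ⇒ ¬b) = ¬5/7 = 2/7

2/7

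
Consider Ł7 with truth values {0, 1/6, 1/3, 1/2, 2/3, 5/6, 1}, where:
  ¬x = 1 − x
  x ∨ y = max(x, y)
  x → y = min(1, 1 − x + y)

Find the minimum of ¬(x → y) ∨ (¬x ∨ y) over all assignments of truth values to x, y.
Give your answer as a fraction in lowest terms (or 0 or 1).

1/3

Take x = 2/3, y = 1/3:
x → y = 2/3 → 1/3 = 2/3
¬(x → y) = ¬2/3 = 1/3
¬x = ¬2/3 = 1/3
¬x ∨ y = 1/3 ∨ 1/3 = 1/3
¬(x → y) ∨ (¬x ∨ y) = 1/3 ∨ 1/3 = 1/3
No assignment yields a value below 1/3, so this is the minimum.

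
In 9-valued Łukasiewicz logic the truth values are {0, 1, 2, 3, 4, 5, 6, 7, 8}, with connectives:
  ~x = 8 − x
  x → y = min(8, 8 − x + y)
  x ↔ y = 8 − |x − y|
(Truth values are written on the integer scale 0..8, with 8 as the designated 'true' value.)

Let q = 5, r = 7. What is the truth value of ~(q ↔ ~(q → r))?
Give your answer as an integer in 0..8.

q → r = 5 → 7 = 8
~(q → r) = ~8 = 0
q ↔ ~(q → r) = 5 ↔ 0 = 3
~(q ↔ ~(q → r)) = ~3 = 5

5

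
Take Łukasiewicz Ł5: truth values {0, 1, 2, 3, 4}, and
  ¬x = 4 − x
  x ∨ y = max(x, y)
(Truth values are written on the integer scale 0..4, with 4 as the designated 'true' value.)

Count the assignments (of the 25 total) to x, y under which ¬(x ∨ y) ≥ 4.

value 4: 1 assignment (counts)
value 3: 3 assignments
value 2: 5 assignments
value 1: 7 assignments
value 0: 9 assignments
So 1 of the 25 assignments meets the threshold.

1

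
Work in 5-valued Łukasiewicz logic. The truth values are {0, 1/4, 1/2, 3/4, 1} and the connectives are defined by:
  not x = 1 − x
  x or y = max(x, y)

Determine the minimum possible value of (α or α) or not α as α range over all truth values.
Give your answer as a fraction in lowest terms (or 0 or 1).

1/2

Take α = 1/2:
α or α = 1/2 or 1/2 = 1/2
not α = not 1/2 = 1/2
(α or α) or not α = 1/2 or 1/2 = 1/2
No assignment yields a value below 1/2, so this is the minimum.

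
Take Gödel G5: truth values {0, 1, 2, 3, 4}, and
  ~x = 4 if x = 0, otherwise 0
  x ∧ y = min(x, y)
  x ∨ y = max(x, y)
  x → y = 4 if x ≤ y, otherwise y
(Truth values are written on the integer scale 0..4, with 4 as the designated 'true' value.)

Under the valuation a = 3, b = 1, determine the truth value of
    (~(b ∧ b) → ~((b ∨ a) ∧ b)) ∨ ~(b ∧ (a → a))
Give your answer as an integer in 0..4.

4

b ∧ b = 1 ∧ 1 = 1
~(b ∧ b) = ~1 = 0
b ∨ a = 1 ∨ 3 = 3
(b ∨ a) ∧ b = 3 ∧ 1 = 1
~((b ∨ a) ∧ b) = ~1 = 0
~(b ∧ b) → ~((b ∨ a) ∧ b) = 0 → 0 = 4
a → a = 3 → 3 = 4
b ∧ (a → a) = 1 ∧ 4 = 1
~(b ∧ (a → a)) = ~1 = 0
(~(b ∧ b) → ~((b ∨ a) ∧ b)) ∨ ~(b ∧ (a → a)) = 4 ∨ 0 = 4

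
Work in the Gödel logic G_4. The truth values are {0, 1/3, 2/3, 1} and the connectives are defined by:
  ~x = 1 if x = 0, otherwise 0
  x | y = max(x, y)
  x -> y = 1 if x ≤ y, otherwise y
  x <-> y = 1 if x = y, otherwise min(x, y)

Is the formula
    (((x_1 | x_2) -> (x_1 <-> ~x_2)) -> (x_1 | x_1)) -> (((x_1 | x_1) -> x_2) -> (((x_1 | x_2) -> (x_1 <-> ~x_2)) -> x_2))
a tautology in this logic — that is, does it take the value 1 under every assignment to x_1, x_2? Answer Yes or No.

Yes

x_1 = 0, x_2 = 0 ↦ 1
x_1 = 0, x_2 = 1/3 ↦ 1
x_1 = 0, x_2 = 2/3 ↦ 1
x_1 = 0, x_2 = 1 ↦ 1
x_1 = 1/3, x_2 = 0 ↦ 1
x_1 = 1/3, x_2 = 1/3 ↦ 1
x_1 = 1/3, x_2 = 2/3 ↦ 1
x_1 = 1/3, x_2 = 1 ↦ 1
x_1 = 2/3, x_2 = 0 ↦ 1
x_1 = 2/3, x_2 = 1/3 ↦ 1
x_1 = 2/3, x_2 = 2/3 ↦ 1
x_1 = 2/3, x_2 = 1 ↦ 1
x_1 = 1, x_2 = 0 ↦ 1
x_1 = 1, x_2 = 1/3 ↦ 1
x_1 = 1, x_2 = 2/3 ↦ 1
x_1 = 1, x_2 = 1 ↦ 1
Every assignment gives a value ≥ 1.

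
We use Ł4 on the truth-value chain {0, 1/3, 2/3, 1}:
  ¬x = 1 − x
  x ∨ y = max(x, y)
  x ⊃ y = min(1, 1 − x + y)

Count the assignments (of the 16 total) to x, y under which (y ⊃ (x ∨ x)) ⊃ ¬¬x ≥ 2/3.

12

x = 0, y = 0 ↦ 0  <
x = 0, y = 1/3 ↦ 1/3  <
x = 0, y = 2/3 ↦ 2/3  ≥
x = 0, y = 1 ↦ 1  ≥
x = 1/3, y = 0 ↦ 1/3  <
x = 1/3, y = 1/3 ↦ 1/3  <
x = 1/3, y = 2/3 ↦ 2/3  ≥
x = 1/3, y = 1 ↦ 1  ≥
x = 2/3, y = 0 ↦ 2/3  ≥
x = 2/3, y = 1/3 ↦ 2/3  ≥
x = 2/3, y = 2/3 ↦ 2/3  ≥
x = 2/3, y = 1 ↦ 1  ≥
x = 1, y = 0 ↦ 1  ≥
x = 1, y = 1/3 ↦ 1  ≥
x = 1, y = 2/3 ↦ 1  ≥
x = 1, y = 1 ↦ 1  ≥
So 12 of the 16 assignments meet the threshold.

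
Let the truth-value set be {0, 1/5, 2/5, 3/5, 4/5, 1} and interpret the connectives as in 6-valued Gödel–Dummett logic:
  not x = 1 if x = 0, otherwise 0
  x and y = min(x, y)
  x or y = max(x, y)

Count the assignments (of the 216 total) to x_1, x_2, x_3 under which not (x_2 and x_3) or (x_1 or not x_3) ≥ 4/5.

value 1: 91 assignments (counts)
value 4/5: 25 assignments (counts)
value 3/5: 25 assignments
value 2/5: 25 assignments
value 1/5: 25 assignments
value 0: 25 assignments
So 116 of the 216 assignments meet the threshold.

116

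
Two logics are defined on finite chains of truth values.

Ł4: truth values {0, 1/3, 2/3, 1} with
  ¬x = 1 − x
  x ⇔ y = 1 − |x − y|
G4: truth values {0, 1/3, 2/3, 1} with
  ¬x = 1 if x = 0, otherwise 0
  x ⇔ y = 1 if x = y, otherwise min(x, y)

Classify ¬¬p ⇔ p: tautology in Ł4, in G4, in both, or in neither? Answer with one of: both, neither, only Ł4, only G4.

In Ł4: every assignment gives 1 — tautology.
In G4: at p = 1/3 the value is 1/3 — not a tautology.

only Ł4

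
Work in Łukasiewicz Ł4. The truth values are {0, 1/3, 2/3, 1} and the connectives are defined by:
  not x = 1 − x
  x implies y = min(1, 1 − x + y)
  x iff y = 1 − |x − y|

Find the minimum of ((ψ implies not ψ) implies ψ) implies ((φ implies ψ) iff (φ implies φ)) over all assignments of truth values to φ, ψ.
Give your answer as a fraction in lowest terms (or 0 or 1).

Take φ = 1, ψ = 2/3:
not ψ = not 2/3 = 1/3
ψ implies not ψ = 2/3 implies 1/3 = 2/3
(ψ implies not ψ) implies ψ = 2/3 implies 2/3 = 1
φ implies ψ = 1 implies 2/3 = 2/3
φ implies φ = 1 implies 1 = 1
(φ implies ψ) iff (φ implies φ) = 2/3 iff 1 = 2/3
((ψ implies not ψ) implies ψ) implies ((φ implies ψ) iff (φ implies φ)) = 1 implies 2/3 = 2/3
No assignment yields a value below 2/3, so this is the minimum.

2/3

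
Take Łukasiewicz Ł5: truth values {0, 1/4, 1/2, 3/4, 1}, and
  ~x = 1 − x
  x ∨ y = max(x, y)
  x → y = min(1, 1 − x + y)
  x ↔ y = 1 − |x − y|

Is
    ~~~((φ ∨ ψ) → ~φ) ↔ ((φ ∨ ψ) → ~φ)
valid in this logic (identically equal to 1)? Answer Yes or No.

Counterexample: take φ = 0, ψ = 0.
φ ∨ ψ = 0 ∨ 0 = 0
~φ = ~0 = 1
(φ ∨ ψ) → ~φ = 0 → 1 = 1
~((φ ∨ ψ) → ~φ) = ~1 = 0
~~((φ ∨ ψ) → ~φ) = ~0 = 1
~~~((φ ∨ ψ) → ~φ) = ~1 = 0
φ ∨ ψ = 0 ∨ 0 = 0
~φ = ~0 = 1
(φ ∨ ψ) → ~φ = 0 → 1 = 1
~~~((φ ∨ ψ) → ~φ) ↔ ((φ ∨ ψ) → ~φ) = 0 ↔ 1 = 0
This gives 0 ≠ 1.

No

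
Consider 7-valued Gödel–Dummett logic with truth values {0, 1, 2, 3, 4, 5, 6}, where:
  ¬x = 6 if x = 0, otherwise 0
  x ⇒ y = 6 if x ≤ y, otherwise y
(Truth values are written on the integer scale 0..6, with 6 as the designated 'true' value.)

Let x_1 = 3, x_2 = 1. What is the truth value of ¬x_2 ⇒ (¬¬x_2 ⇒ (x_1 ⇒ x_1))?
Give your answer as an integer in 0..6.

6

¬x_2 = ¬1 = 0
¬x_2 = ¬1 = 0
¬¬x_2 = ¬0 = 6
x_1 ⇒ x_1 = 3 ⇒ 3 = 6
¬¬x_2 ⇒ (x_1 ⇒ x_1) = 6 ⇒ 6 = 6
¬x_2 ⇒ (¬¬x_2 ⇒ (x_1 ⇒ x_1)) = 0 ⇒ 6 = 6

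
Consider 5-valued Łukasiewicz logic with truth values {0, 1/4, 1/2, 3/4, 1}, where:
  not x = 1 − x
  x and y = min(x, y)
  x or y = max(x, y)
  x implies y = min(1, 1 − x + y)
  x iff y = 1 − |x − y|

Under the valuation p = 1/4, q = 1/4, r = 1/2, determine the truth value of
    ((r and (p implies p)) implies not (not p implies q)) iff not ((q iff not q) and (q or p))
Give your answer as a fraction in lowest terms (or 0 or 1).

3/4

p implies p = 1/4 implies 1/4 = 1
r and (p implies p) = 1/2 and 1 = 1/2
not p = not 1/4 = 3/4
not p implies q = 3/4 implies 1/4 = 1/2
not (not p implies q) = not 1/2 = 1/2
(r and (p implies p)) implies not (not p implies q) = 1/2 implies 1/2 = 1
not q = not 1/4 = 3/4
q iff not q = 1/4 iff 3/4 = 1/2
q or p = 1/4 or 1/4 = 1/4
(q iff not q) and (q or p) = 1/2 and 1/4 = 1/4
not ((q iff not q) and (q or p)) = not 1/4 = 3/4
((r and (p implies p)) implies not (not p implies q)) iff not ((q iff not q) and (q or p)) = 1 iff 3/4 = 3/4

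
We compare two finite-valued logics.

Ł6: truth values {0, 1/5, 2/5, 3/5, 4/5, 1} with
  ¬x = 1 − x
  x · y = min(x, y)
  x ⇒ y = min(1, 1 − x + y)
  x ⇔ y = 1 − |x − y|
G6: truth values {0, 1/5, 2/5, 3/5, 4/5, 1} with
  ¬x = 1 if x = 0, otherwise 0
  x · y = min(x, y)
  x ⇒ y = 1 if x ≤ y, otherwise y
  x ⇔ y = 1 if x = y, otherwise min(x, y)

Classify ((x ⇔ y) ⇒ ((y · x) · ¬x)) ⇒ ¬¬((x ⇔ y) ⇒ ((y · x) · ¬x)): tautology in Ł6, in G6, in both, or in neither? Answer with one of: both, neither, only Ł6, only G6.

In Ł6: every assignment gives 1 — tautology.
In G6: every assignment gives 1 — tautology.

both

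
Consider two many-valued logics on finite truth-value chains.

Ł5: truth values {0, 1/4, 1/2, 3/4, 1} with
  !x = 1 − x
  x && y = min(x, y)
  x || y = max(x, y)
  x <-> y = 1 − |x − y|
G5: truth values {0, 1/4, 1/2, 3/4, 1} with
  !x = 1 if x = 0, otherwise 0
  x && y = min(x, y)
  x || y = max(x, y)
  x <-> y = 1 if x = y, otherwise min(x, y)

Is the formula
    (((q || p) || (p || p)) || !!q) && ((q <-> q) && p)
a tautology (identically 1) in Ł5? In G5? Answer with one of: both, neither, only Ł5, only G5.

neither

In Ł5: at p = 0, q = 0 the value is 0 — not a tautology.
In G5: at p = 0, q = 0 the value is 0 — not a tautology.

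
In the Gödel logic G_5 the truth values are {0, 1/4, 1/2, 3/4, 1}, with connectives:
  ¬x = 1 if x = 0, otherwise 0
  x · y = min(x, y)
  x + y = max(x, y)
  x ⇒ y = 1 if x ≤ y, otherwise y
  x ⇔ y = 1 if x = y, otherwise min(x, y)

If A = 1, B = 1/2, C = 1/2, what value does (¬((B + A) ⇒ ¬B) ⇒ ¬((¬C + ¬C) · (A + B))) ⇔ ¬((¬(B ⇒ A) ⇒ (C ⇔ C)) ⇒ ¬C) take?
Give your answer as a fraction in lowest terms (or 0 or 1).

B + A = 1/2 + 1 = 1
¬B = ¬1/2 = 0
(B + A) ⇒ ¬B = 1 ⇒ 0 = 0
¬((B + A) ⇒ ¬B) = ¬0 = 1
¬C = ¬1/2 = 0
¬C = ¬1/2 = 0
¬C + ¬C = 0 + 0 = 0
A + B = 1 + 1/2 = 1
(¬C + ¬C) · (A + B) = 0 · 1 = 0
¬((¬C + ¬C) · (A + B)) = ¬0 = 1
¬((B + A) ⇒ ¬B) ⇒ ¬((¬C + ¬C) · (A + B)) = 1 ⇒ 1 = 1
B ⇒ A = 1/2 ⇒ 1 = 1
¬(B ⇒ A) = ¬1 = 0
C ⇔ C = 1/2 ⇔ 1/2 = 1
¬(B ⇒ A) ⇒ (C ⇔ C) = 0 ⇒ 1 = 1
¬C = ¬1/2 = 0
(¬(B ⇒ A) ⇒ (C ⇔ C)) ⇒ ¬C = 1 ⇒ 0 = 0
¬((¬(B ⇒ A) ⇒ (C ⇔ C)) ⇒ ¬C) = ¬0 = 1
(¬((B + A) ⇒ ¬B) ⇒ ¬((¬C + ¬C) · (A + B))) ⇔ ¬((¬(B ⇒ A) ⇒ (C ⇔ C)) ⇒ ¬C) = 1 ⇔ 1 = 1

1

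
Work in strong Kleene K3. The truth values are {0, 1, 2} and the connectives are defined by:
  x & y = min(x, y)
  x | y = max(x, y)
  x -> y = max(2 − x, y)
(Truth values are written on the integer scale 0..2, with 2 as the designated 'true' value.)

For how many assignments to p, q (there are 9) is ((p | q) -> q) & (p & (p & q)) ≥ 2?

p = 0, q = 0 ↦ 0  <
p = 0, q = 1 ↦ 0  <
p = 0, q = 2 ↦ 0  <
p = 1, q = 0 ↦ 0  <
p = 1, q = 1 ↦ 1  <
p = 1, q = 2 ↦ 1  <
p = 2, q = 0 ↦ 0  <
p = 2, q = 1 ↦ 1  <
p = 2, q = 2 ↦ 2  ≥
So 1 of the 9 assignments meets the threshold.

1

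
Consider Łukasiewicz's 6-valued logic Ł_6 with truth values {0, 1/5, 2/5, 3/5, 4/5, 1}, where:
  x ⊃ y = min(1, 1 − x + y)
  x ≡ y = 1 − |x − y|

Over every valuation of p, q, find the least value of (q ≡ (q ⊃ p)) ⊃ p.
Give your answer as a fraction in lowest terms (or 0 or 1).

Take p = 0, q = 2/5:
q ⊃ p = 2/5 ⊃ 0 = 3/5
q ≡ (q ⊃ p) = 2/5 ≡ 3/5 = 4/5
(q ≡ (q ⊃ p)) ⊃ p = 4/5 ⊃ 0 = 1/5
No assignment yields a value below 1/5, so this is the minimum.

1/5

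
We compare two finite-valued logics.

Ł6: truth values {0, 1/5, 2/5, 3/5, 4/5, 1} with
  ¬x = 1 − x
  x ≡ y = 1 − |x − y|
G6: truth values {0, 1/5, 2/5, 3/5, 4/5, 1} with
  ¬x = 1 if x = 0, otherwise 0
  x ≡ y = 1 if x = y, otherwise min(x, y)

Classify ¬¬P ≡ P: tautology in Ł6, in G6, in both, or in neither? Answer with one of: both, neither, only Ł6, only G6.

In Ł6: every assignment gives 1 — tautology.
In G6: at P = 1/5 the value is 1/5 — not a tautology.

only Ł6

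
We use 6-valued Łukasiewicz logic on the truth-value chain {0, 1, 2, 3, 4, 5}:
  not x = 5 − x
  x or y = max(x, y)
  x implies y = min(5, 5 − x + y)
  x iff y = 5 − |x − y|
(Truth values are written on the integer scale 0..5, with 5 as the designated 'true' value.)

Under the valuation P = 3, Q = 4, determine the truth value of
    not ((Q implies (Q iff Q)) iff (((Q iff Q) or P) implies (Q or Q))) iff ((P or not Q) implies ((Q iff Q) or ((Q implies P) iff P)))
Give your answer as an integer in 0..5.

1

Q iff Q = 4 iff 4 = 5
Q implies (Q iff Q) = 4 implies 5 = 5
Q iff Q = 4 iff 4 = 5
(Q iff Q) or P = 5 or 3 = 5
Q or Q = 4 or 4 = 4
((Q iff Q) or P) implies (Q or Q) = 5 implies 4 = 4
(Q implies (Q iff Q)) iff (((Q iff Q) or P) implies (Q or Q)) = 5 iff 4 = 4
not ((Q implies (Q iff Q)) iff (((Q iff Q) or P) implies (Q or Q))) = not 4 = 1
not Q = not 4 = 1
P or not Q = 3 or 1 = 3
Q iff Q = 4 iff 4 = 5
Q implies P = 4 implies 3 = 4
(Q implies P) iff P = 4 iff 3 = 4
(Q iff Q) or ((Q implies P) iff P) = 5 or 4 = 5
(P or not Q) implies ((Q iff Q) or ((Q implies P) iff P)) = 3 implies 5 = 5
not ((Q implies (Q iff Q)) iff (((Q iff Q) or P) implies (Q or Q))) iff ((P or not Q) implies ((Q iff Q) or ((Q implies P) iff P))) = 1 iff 5 = 1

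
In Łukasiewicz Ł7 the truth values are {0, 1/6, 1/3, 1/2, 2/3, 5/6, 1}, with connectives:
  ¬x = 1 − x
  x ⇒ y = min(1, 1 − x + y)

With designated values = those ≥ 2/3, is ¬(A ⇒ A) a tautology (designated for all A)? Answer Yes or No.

Counterexample: take A = 0.
A ⇒ A = 0 ⇒ 0 = 1
¬(A ⇒ A) = ¬1 = 0
This gives 0, which is below 2/3.

No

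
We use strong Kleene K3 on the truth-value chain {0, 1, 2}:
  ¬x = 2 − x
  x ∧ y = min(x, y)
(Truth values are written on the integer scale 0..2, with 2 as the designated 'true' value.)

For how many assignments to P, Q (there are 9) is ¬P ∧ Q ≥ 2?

1

P = 0, Q = 0 ↦ 0  <
P = 0, Q = 1 ↦ 1  <
P = 0, Q = 2 ↦ 2  ≥
P = 1, Q = 0 ↦ 0  <
P = 1, Q = 1 ↦ 1  <
P = 1, Q = 2 ↦ 1  <
P = 2, Q = 0 ↦ 0  <
P = 2, Q = 1 ↦ 0  <
P = 2, Q = 2 ↦ 0  <
So 1 of the 9 assignments meets the threshold.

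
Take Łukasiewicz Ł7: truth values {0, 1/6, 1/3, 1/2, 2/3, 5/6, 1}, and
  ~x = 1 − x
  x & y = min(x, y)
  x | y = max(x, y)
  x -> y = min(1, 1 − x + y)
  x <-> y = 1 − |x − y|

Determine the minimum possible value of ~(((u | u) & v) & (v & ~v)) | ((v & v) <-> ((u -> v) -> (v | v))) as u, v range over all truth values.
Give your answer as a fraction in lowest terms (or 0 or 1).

1/2

Take u = 1, v = 1/2:
u | u = 1 | 1 = 1
(u | u) & v = 1 & 1/2 = 1/2
~v = ~1/2 = 1/2
v & ~v = 1/2 & 1/2 = 1/2
((u | u) & v) & (v & ~v) = 1/2 & 1/2 = 1/2
~(((u | u) & v) & (v & ~v)) = ~1/2 = 1/2
v & v = 1/2 & 1/2 = 1/2
u -> v = 1 -> 1/2 = 1/2
v | v = 1/2 | 1/2 = 1/2
(u -> v) -> (v | v) = 1/2 -> 1/2 = 1
(v & v) <-> ((u -> v) -> (v | v)) = 1/2 <-> 1 = 1/2
~(((u | u) & v) & (v & ~v)) | ((v & v) <-> ((u -> v) -> (v | v))) = 1/2 | 1/2 = 1/2
No assignment yields a value below 1/2, so this is the minimum.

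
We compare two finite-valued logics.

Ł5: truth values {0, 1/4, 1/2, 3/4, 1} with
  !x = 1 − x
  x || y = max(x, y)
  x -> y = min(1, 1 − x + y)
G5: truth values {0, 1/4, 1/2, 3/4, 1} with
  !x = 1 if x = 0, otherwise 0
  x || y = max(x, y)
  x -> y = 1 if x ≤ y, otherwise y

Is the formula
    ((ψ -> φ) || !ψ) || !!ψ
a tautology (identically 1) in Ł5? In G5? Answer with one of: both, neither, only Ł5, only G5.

only G5

In Ł5: at φ = 0, ψ = 1/4 the value is 3/4 — not a tautology.
In G5: every assignment gives 1 — tautology.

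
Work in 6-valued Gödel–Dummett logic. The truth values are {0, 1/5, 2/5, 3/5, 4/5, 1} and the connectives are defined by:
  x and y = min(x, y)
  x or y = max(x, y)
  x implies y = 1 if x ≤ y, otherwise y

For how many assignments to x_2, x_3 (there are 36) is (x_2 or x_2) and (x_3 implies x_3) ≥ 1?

6

value 1: 6 assignments (counts)
value 4/5: 6 assignments
value 3/5: 6 assignments
value 2/5: 6 assignments
value 1/5: 6 assignments
value 0: 6 assignments
So 6 of the 36 assignments meet the threshold.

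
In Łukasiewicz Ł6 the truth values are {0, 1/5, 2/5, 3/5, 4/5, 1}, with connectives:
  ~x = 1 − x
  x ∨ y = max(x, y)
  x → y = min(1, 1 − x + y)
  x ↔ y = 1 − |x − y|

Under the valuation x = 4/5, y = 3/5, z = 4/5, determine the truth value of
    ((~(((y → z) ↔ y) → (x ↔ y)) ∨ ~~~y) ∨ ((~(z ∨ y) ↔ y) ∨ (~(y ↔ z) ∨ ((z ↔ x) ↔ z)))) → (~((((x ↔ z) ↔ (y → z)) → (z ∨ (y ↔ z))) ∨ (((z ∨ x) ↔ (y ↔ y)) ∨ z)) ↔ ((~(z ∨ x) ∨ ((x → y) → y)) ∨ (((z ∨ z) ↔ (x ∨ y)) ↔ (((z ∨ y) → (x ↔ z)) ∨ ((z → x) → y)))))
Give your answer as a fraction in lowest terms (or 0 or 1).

y → z = 3/5 → 4/5 = 1
(y → z) ↔ y = 1 ↔ 3/5 = 3/5
x ↔ y = 4/5 ↔ 3/5 = 4/5
((y → z) ↔ y) → (x ↔ y) = 3/5 → 4/5 = 1
~(((y → z) ↔ y) → (x ↔ y)) = ~1 = 0
~y = ~3/5 = 2/5
~~y = ~2/5 = 3/5
~~~y = ~3/5 = 2/5
~(((y → z) ↔ y) → (x ↔ y)) ∨ ~~~y = 0 ∨ 2/5 = 2/5
z ∨ y = 4/5 ∨ 3/5 = 4/5
~(z ∨ y) = ~4/5 = 1/5
~(z ∨ y) ↔ y = 1/5 ↔ 3/5 = 3/5
y ↔ z = 3/5 ↔ 4/5 = 4/5
~(y ↔ z) = ~4/5 = 1/5
z ↔ x = 4/5 ↔ 4/5 = 1
(z ↔ x) ↔ z = 1 ↔ 4/5 = 4/5
~(y ↔ z) ∨ ((z ↔ x) ↔ z) = 1/5 ∨ 4/5 = 4/5
(~(z ∨ y) ↔ y) ∨ (~(y ↔ z) ∨ ((z ↔ x) ↔ z)) = 3/5 ∨ 4/5 = 4/5
(~(((y → z) ↔ y) → (x ↔ y)) ∨ ~~~y) ∨ ((~(z ∨ y) ↔ y) ∨ (~(y ↔ z) ∨ ((z ↔ x) ↔ z))) = 2/5 ∨ 4/5 = 4/5
x ↔ z = 4/5 ↔ 4/5 = 1
y → z = 3/5 → 4/5 = 1
(x ↔ z) ↔ (y → z) = 1 ↔ 1 = 1
y ↔ z = 3/5 ↔ 4/5 = 4/5
z ∨ (y ↔ z) = 4/5 ∨ 4/5 = 4/5
((x ↔ z) ↔ (y → z)) → (z ∨ (y ↔ z)) = 1 → 4/5 = 4/5
z ∨ x = 4/5 ∨ 4/5 = 4/5
y ↔ y = 3/5 ↔ 3/5 = 1
(z ∨ x) ↔ (y ↔ y) = 4/5 ↔ 1 = 4/5
((z ∨ x) ↔ (y ↔ y)) ∨ z = 4/5 ∨ 4/5 = 4/5
(((x ↔ z) ↔ (y → z)) → (z ∨ (y ↔ z))) ∨ (((z ∨ x) ↔ (y ↔ y)) ∨ z) = 4/5 ∨ 4/5 = 4/5
~((((x ↔ z) ↔ (y → z)) → (z ∨ (y ↔ z))) ∨ (((z ∨ x) ↔ (y ↔ y)) ∨ z)) = ~4/5 = 1/5
z ∨ x = 4/5 ∨ 4/5 = 4/5
~(z ∨ x) = ~4/5 = 1/5
x → y = 4/5 → 3/5 = 4/5
(x → y) → y = 4/5 → 3/5 = 4/5
~(z ∨ x) ∨ ((x → y) → y) = 1/5 ∨ 4/5 = 4/5
z ∨ z = 4/5 ∨ 4/5 = 4/5
x ∨ y = 4/5 ∨ 3/5 = 4/5
(z ∨ z) ↔ (x ∨ y) = 4/5 ↔ 4/5 = 1
z ∨ y = 4/5 ∨ 3/5 = 4/5
x ↔ z = 4/5 ↔ 4/5 = 1
(z ∨ y) → (x ↔ z) = 4/5 → 1 = 1
z → x = 4/5 → 4/5 = 1
(z → x) → y = 1 → 3/5 = 3/5
((z ∨ y) → (x ↔ z)) ∨ ((z → x) → y) = 1 ∨ 3/5 = 1
((z ∨ z) ↔ (x ∨ y)) ↔ (((z ∨ y) → (x ↔ z)) ∨ ((z → x) → y)) = 1 ↔ 1 = 1
(~(z ∨ x) ∨ ((x → y) → y)) ∨ (((z ∨ z) ↔ (x ∨ y)) ↔ (((z ∨ y) → (x ↔ z)) ∨ ((z → x) → y))) = 4/5 ∨ 1 = 1
~((((x ↔ z) ↔ (y → z)) → (z ∨ (y ↔ z))) ∨ (((z ∨ x) ↔ (y ↔ y)) ∨ z)) ↔ ((~(z ∨ x) ∨ ((x → y) → y)) ∨ (((z ∨ z) ↔ (x ∨ y)) ↔ (((z ∨ y) → (x ↔ z)) ∨ ((z → x) → y)))) = 1/5 ↔ 1 = 1/5
((~(((y → z) ↔ y) → (x ↔ y)) ∨ ~~~y) ∨ ((~(z ∨ y) ↔ y) ∨ (~(y ↔ z) ∨ ((z ↔ x) ↔ z)))) → (~((((x ↔ z) ↔ (y → z)) → (z ∨ (y ↔ z))) ∨ (((z ∨ x) ↔ (y ↔ y)) ∨ z)) ↔ ((~(z ∨ x) ∨ ((x → y) → y)) ∨ (((z ∨ z) ↔ (x ∨ y)) ↔ (((z ∨ y) → (x ↔ z)) ∨ ((z → x) → y))))) = 4/5 → 1/5 = 2/5

2/5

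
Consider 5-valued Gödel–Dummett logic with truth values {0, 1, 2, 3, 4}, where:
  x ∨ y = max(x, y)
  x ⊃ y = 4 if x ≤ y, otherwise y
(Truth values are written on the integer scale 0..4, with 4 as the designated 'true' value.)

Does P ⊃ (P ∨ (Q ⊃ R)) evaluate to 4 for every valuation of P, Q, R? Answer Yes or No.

Yes

At P = 4, Q = 2, R = 0, for instance:
Q ⊃ R = 2 ⊃ 0 = 0
P ∨ (Q ⊃ R) = 4 ∨ 0 = 4
P ⊃ (P ∨ (Q ⊃ R)) = 4 ⊃ 4 = 4
and checking the remaining 124 assignments likewise gives ≥ 4 in every case.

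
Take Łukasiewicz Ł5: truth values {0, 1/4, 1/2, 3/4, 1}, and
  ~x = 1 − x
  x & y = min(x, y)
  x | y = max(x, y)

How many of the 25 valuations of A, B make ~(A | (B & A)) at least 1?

value 1: 5 assignments (counts)
value 3/4: 5 assignments
value 1/2: 5 assignments
value 1/4: 5 assignments
value 0: 5 assignments
So 5 of the 25 assignments meet the threshold.

5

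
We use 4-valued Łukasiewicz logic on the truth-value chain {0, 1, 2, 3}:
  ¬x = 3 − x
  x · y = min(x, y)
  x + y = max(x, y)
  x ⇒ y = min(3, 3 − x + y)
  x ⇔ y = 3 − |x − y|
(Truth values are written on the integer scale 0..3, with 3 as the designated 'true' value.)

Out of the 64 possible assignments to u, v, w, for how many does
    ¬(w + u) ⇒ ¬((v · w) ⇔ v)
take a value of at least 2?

value 3: 41 assignments (counts)
value 2: 16 assignments (counts)
value 1: 6 assignments
value 0: 1 assignment
So 57 of the 64 assignments meet the threshold.

57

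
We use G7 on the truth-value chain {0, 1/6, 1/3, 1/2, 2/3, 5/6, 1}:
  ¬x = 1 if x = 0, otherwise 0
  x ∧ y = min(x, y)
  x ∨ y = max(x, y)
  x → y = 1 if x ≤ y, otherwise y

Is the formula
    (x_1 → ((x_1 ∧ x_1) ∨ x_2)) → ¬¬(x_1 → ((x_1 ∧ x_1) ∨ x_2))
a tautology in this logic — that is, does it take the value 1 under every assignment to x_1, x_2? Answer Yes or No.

Yes

At x_1 = 1/6, x_2 = 1/6, for instance:
x_1 ∧ x_1 = 1/6 ∧ 1/6 = 1/6
(x_1 ∧ x_1) ∨ x_2 = 1/6 ∨ 1/6 = 1/6
x_1 → ((x_1 ∧ x_1) ∨ x_2) = 1/6 → 1/6 = 1
¬(x_1 → ((x_1 ∧ x_1) ∨ x_2)) = ¬1 = 0
¬¬(x_1 → ((x_1 ∧ x_1) ∨ x_2)) = ¬0 = 1
(x_1 → ((x_1 ∧ x_1) ∨ x_2)) → ¬¬(x_1 → ((x_1 ∧ x_1) ∨ x_2)) = 1 → 1 = 1
and checking the remaining 48 assignments likewise gives ≥ 1 in every case.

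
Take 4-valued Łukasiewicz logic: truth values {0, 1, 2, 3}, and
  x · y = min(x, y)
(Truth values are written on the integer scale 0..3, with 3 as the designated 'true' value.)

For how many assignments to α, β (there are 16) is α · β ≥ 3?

1

α = 0, β = 0 ↦ 0  <
α = 0, β = 1 ↦ 0  <
α = 0, β = 2 ↦ 0  <
α = 0, β = 3 ↦ 0  <
α = 1, β = 0 ↦ 0  <
α = 1, β = 1 ↦ 1  <
α = 1, β = 2 ↦ 1  <
α = 1, β = 3 ↦ 1  <
α = 2, β = 0 ↦ 0  <
α = 2, β = 1 ↦ 1  <
α = 2, β = 2 ↦ 2  <
α = 2, β = 3 ↦ 2  <
α = 3, β = 0 ↦ 0  <
α = 3, β = 1 ↦ 1  <
α = 3, β = 2 ↦ 2  <
α = 3, β = 3 ↦ 3  ≥
So 1 of the 16 assignments meets the threshold.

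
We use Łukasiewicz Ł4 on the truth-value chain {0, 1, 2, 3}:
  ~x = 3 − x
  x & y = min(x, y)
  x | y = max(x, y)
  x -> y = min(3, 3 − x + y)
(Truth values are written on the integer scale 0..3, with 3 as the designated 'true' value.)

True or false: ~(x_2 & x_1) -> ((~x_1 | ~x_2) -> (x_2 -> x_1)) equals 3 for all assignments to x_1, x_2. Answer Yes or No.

Counterexample: take x_1 = 0, x_2 = 1.
x_2 & x_1 = 1 & 0 = 0
~(x_2 & x_1) = ~0 = 3
~x_1 = ~0 = 3
~x_2 = ~1 = 2
~x_1 | ~x_2 = 3 | 2 = 3
x_2 -> x_1 = 1 -> 0 = 2
(~x_1 | ~x_2) -> (x_2 -> x_1) = 3 -> 2 = 2
~(x_2 & x_1) -> ((~x_1 | ~x_2) -> (x_2 -> x_1)) = 3 -> 2 = 2
This gives 2 ≠ 3.

No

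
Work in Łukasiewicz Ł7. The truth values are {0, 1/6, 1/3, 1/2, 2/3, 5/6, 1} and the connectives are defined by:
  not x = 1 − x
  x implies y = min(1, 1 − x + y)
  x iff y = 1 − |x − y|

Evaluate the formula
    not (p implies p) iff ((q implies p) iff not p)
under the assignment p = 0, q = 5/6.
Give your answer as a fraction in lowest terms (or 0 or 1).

p implies p = 0 implies 0 = 1
not (p implies p) = not 1 = 0
q implies p = 5/6 implies 0 = 1/6
not p = not 0 = 1
(q implies p) iff not p = 1/6 iff 1 = 1/6
not (p implies p) iff ((q implies p) iff not p) = 0 iff 1/6 = 5/6

5/6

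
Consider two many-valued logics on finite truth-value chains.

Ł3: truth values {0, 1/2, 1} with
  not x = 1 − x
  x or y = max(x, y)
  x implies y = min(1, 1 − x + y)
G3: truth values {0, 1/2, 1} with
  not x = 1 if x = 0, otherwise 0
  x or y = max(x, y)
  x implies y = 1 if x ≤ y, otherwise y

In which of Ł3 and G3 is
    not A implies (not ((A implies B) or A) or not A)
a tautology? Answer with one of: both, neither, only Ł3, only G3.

both

In Ł3: every assignment gives 1 — tautology.
In G3: every assignment gives 1 — tautology.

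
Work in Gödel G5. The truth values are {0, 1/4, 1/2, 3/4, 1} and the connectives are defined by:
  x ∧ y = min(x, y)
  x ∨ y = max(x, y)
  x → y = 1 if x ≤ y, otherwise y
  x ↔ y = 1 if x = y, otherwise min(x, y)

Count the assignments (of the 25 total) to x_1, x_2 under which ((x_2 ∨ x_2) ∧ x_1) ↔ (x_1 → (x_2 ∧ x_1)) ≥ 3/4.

13

value 1: 11 assignments (counts)
value 3/4: 2 assignments (counts)
value 1/2: 3 assignments
value 1/4: 4 assignments
value 0: 5 assignments
So 13 of the 25 assignments meet the threshold.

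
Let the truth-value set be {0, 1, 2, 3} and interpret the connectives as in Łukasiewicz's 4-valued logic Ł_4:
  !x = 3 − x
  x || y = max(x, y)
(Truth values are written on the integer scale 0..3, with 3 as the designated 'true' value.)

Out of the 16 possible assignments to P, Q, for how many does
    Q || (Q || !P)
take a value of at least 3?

7

P = 0, Q = 0 ↦ 3  ≥
P = 0, Q = 1 ↦ 3  ≥
P = 0, Q = 2 ↦ 3  ≥
P = 0, Q = 3 ↦ 3  ≥
P = 1, Q = 0 ↦ 2  <
P = 1, Q = 1 ↦ 2  <
P = 1, Q = 2 ↦ 2  <
P = 1, Q = 3 ↦ 3  ≥
P = 2, Q = 0 ↦ 1  <
P = 2, Q = 1 ↦ 1  <
P = 2, Q = 2 ↦ 2  <
P = 2, Q = 3 ↦ 3  ≥
P = 3, Q = 0 ↦ 0  <
P = 3, Q = 1 ↦ 1  <
P = 3, Q = 2 ↦ 2  <
P = 3, Q = 3 ↦ 3  ≥
So 7 of the 16 assignments meet the threshold.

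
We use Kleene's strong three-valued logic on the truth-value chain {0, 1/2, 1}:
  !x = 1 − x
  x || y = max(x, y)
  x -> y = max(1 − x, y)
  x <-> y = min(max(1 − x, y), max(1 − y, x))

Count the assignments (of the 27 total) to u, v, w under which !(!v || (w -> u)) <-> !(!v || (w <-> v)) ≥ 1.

value 1: 10 assignments (counts)
value 1/2: 13 assignments
value 0: 4 assignments
So 10 of the 27 assignments meet the threshold.

10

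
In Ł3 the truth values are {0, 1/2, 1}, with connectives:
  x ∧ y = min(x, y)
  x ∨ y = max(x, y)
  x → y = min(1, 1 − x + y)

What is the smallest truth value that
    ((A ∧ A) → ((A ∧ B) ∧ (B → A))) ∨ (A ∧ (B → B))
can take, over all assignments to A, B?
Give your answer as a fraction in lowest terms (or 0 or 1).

1/2

Take A = 1/2, B = 0:
A ∧ A = 1/2 ∧ 1/2 = 1/2
A ∧ B = 1/2 ∧ 0 = 0
B → A = 0 → 1/2 = 1
(A ∧ B) ∧ (B → A) = 0 ∧ 1 = 0
(A ∧ A) → ((A ∧ B) ∧ (B → A)) = 1/2 → 0 = 1/2
B → B = 0 → 0 = 1
A ∧ (B → B) = 1/2 ∧ 1 = 1/2
((A ∧ A) → ((A ∧ B) ∧ (B → A))) ∨ (A ∧ (B → B)) = 1/2 ∨ 1/2 = 1/2
No assignment yields a value below 1/2, so this is the minimum.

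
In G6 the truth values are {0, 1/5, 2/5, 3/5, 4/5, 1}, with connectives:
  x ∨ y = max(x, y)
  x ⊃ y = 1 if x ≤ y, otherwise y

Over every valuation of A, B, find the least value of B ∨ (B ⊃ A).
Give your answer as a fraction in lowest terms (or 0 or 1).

1/5

Take A = 0, B = 1/5:
B ⊃ A = 1/5 ⊃ 0 = 0
B ∨ (B ⊃ A) = 1/5 ∨ 0 = 1/5
No assignment yields a value below 1/5, so this is the minimum.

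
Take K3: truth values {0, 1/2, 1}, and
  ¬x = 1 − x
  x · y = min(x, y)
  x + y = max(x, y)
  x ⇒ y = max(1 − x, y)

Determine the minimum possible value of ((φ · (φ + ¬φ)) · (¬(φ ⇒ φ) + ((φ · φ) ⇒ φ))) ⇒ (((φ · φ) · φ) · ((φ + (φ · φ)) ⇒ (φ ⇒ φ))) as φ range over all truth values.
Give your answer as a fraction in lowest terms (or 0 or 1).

1/2

Take φ = 1/2:
¬φ = ¬1/2 = 1/2
φ + ¬φ = 1/2 + 1/2 = 1/2
φ · (φ + ¬φ) = 1/2 · 1/2 = 1/2
φ ⇒ φ = 1/2 ⇒ 1/2 = 1/2
¬(φ ⇒ φ) = ¬1/2 = 1/2
φ · φ = 1/2 · 1/2 = 1/2
(φ · φ) ⇒ φ = 1/2 ⇒ 1/2 = 1/2
¬(φ ⇒ φ) + ((φ · φ) ⇒ φ) = 1/2 + 1/2 = 1/2
(φ · (φ + ¬φ)) · (¬(φ ⇒ φ) + ((φ · φ) ⇒ φ)) = 1/2 · 1/2 = 1/2
φ · φ = 1/2 · 1/2 = 1/2
(φ · φ) · φ = 1/2 · 1/2 = 1/2
φ · φ = 1/2 · 1/2 = 1/2
φ + (φ · φ) = 1/2 + 1/2 = 1/2
φ ⇒ φ = 1/2 ⇒ 1/2 = 1/2
(φ + (φ · φ)) ⇒ (φ ⇒ φ) = 1/2 ⇒ 1/2 = 1/2
((φ · φ) · φ) · ((φ + (φ · φ)) ⇒ (φ ⇒ φ)) = 1/2 · 1/2 = 1/2
((φ · (φ + ¬φ)) · (¬(φ ⇒ φ) + ((φ · φ) ⇒ φ))) ⇒ (((φ · φ) · φ) · ((φ + (φ · φ)) ⇒ (φ ⇒ φ))) = 1/2 ⇒ 1/2 = 1/2
No assignment yields a value below 1/2, so this is the minimum.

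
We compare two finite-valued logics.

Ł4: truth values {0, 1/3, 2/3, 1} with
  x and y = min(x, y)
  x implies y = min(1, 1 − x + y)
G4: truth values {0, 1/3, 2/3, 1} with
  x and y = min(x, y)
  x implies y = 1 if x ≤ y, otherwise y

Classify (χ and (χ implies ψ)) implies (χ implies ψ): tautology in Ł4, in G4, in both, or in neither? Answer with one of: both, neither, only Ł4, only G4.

both

In Ł4: every assignment gives 1 — tautology.
In G4: every assignment gives 1 — tautology.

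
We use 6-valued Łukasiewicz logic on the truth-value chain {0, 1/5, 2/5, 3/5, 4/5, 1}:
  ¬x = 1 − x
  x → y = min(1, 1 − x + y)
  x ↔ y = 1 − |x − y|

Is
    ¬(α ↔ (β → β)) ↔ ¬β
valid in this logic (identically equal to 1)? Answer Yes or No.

Counterexample: take α = 0, β = 1/5.
β → β = 1/5 → 1/5 = 1
α ↔ (β → β) = 0 ↔ 1 = 0
¬(α ↔ (β → β)) = ¬0 = 1
¬β = ¬1/5 = 4/5
¬(α ↔ (β → β)) ↔ ¬β = 1 ↔ 4/5 = 4/5
This gives 4/5 ≠ 1.

No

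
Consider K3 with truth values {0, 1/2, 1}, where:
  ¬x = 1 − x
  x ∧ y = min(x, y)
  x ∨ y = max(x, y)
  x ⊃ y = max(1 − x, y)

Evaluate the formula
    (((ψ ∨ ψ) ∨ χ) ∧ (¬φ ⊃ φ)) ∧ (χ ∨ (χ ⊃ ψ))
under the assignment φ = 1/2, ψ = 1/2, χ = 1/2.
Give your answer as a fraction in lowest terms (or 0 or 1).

1/2

ψ ∨ ψ = 1/2 ∨ 1/2 = 1/2
(ψ ∨ ψ) ∨ χ = 1/2 ∨ 1/2 = 1/2
¬φ = ¬1/2 = 1/2
¬φ ⊃ φ = 1/2 ⊃ 1/2 = 1/2
((ψ ∨ ψ) ∨ χ) ∧ (¬φ ⊃ φ) = 1/2 ∧ 1/2 = 1/2
χ ⊃ ψ = 1/2 ⊃ 1/2 = 1/2
χ ∨ (χ ⊃ ψ) = 1/2 ∨ 1/2 = 1/2
(((ψ ∨ ψ) ∨ χ) ∧ (¬φ ⊃ φ)) ∧ (χ ∨ (χ ⊃ ψ)) = 1/2 ∧ 1/2 = 1/2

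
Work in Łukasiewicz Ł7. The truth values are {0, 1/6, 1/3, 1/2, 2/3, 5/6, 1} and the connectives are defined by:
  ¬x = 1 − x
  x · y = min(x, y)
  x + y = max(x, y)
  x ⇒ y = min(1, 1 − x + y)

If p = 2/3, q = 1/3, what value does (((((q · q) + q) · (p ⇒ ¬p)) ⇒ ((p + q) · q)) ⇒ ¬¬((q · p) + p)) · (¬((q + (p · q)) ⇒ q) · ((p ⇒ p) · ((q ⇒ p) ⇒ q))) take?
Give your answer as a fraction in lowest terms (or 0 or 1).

q · q = 1/3 · 1/3 = 1/3
(q · q) + q = 1/3 + 1/3 = 1/3
¬p = ¬2/3 = 1/3
p ⇒ ¬p = 2/3 ⇒ 1/3 = 2/3
((q · q) + q) · (p ⇒ ¬p) = 1/3 · 2/3 = 1/3
p + q = 2/3 + 1/3 = 2/3
(p + q) · q = 2/3 · 1/3 = 1/3
(((q · q) + q) · (p ⇒ ¬p)) ⇒ ((p + q) · q) = 1/3 ⇒ 1/3 = 1
q · p = 1/3 · 2/3 = 1/3
(q · p) + p = 1/3 + 2/3 = 2/3
¬((q · p) + p) = ¬2/3 = 1/3
¬¬((q · p) + p) = ¬1/3 = 2/3
((((q · q) + q) · (p ⇒ ¬p)) ⇒ ((p + q) · q)) ⇒ ¬¬((q · p) + p) = 1 ⇒ 2/3 = 2/3
p · q = 2/3 · 1/3 = 1/3
q + (p · q) = 1/3 + 1/3 = 1/3
(q + (p · q)) ⇒ q = 1/3 ⇒ 1/3 = 1
¬((q + (p · q)) ⇒ q) = ¬1 = 0
p ⇒ p = 2/3 ⇒ 2/3 = 1
q ⇒ p = 1/3 ⇒ 2/3 = 1
(q ⇒ p) ⇒ q = 1 ⇒ 1/3 = 1/3
(p ⇒ p) · ((q ⇒ p) ⇒ q) = 1 · 1/3 = 1/3
¬((q + (p · q)) ⇒ q) · ((p ⇒ p) · ((q ⇒ p) ⇒ q)) = 0 · 1/3 = 0
(((((q · q) + q) · (p ⇒ ¬p)) ⇒ ((p + q) · q)) ⇒ ¬¬((q · p) + p)) · (¬((q + (p · q)) ⇒ q) · ((p ⇒ p) · ((q ⇒ p) ⇒ q))) = 2/3 · 0 = 0

0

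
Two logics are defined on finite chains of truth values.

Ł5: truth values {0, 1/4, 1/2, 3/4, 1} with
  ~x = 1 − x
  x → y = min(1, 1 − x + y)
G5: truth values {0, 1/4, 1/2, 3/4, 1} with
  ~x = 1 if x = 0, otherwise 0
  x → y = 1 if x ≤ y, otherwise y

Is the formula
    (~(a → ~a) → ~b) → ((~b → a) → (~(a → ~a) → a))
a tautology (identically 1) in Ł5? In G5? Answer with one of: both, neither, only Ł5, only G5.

In Ł5: every assignment gives 1 — tautology.
In G5: every assignment gives 1 — tautology.

both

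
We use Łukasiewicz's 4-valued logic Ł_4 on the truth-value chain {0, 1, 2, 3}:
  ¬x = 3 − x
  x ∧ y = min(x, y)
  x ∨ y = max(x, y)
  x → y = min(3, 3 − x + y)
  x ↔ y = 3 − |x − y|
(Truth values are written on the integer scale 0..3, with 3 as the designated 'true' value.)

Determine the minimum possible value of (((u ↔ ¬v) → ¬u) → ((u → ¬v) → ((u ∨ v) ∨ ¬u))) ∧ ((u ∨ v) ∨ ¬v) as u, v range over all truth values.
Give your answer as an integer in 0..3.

2

Take u = 0, v = 1:
¬v = ¬1 = 2
u ↔ ¬v = 0 ↔ 2 = 1
¬u = ¬0 = 3
(u ↔ ¬v) → ¬u = 1 → 3 = 3
¬v = ¬1 = 2
u → ¬v = 0 → 2 = 3
u ∨ v = 0 ∨ 1 = 1
¬u = ¬0 = 3
(u ∨ v) ∨ ¬u = 1 ∨ 3 = 3
(u → ¬v) → ((u ∨ v) ∨ ¬u) = 3 → 3 = 3
((u ↔ ¬v) → ¬u) → ((u → ¬v) → ((u ∨ v) ∨ ¬u)) = 3 → 3 = 3
u ∨ v = 0 ∨ 1 = 1
¬v = ¬1 = 2
(u ∨ v) ∨ ¬v = 1 ∨ 2 = 2
(((u ↔ ¬v) → ¬u) → ((u → ¬v) → ((u ∨ v) ∨ ¬u))) ∧ ((u ∨ v) ∨ ¬v) = 3 ∧ 2 = 2
No assignment yields a value below 2, so this is the minimum.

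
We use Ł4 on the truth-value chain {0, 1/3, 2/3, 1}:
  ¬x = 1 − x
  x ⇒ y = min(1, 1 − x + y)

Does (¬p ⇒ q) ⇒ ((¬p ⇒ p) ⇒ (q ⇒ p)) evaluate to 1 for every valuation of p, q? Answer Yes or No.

No

Counterexample: take p = 1/3, q = 1.
¬p = ¬1/3 = 2/3
¬p ⇒ q = 2/3 ⇒ 1 = 1
¬p = ¬1/3 = 2/3
¬p ⇒ p = 2/3 ⇒ 1/3 = 2/3
q ⇒ p = 1 ⇒ 1/3 = 1/3
(¬p ⇒ p) ⇒ (q ⇒ p) = 2/3 ⇒ 1/3 = 2/3
(¬p ⇒ q) ⇒ ((¬p ⇒ p) ⇒ (q ⇒ p)) = 1 ⇒ 2/3 = 2/3
This gives 2/3 ≠ 1.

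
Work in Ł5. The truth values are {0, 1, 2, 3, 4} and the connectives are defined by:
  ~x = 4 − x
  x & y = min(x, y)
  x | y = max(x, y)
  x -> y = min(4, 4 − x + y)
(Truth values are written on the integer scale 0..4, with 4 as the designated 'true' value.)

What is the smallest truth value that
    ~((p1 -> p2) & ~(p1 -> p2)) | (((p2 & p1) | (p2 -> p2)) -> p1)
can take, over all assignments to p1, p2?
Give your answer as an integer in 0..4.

2

Take p1 = 2, p2 = 0:
p1 -> p2 = 2 -> 0 = 2
p1 -> p2 = 2 -> 0 = 2
~(p1 -> p2) = ~2 = 2
(p1 -> p2) & ~(p1 -> p2) = 2 & 2 = 2
~((p1 -> p2) & ~(p1 -> p2)) = ~2 = 2
p2 & p1 = 0 & 2 = 0
p2 -> p2 = 0 -> 0 = 4
(p2 & p1) | (p2 -> p2) = 0 | 4 = 4
((p2 & p1) | (p2 -> p2)) -> p1 = 4 -> 2 = 2
~((p1 -> p2) & ~(p1 -> p2)) | (((p2 & p1) | (p2 -> p2)) -> p1) = 2 | 2 = 2
No assignment yields a value below 2, so this is the minimum.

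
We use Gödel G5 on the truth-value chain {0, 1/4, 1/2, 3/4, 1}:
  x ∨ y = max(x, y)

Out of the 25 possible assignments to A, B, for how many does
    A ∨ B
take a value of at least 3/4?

value 1: 9 assignments (counts)
value 3/4: 7 assignments (counts)
value 1/2: 5 assignments
value 1/4: 3 assignments
value 0: 1 assignment
So 16 of the 25 assignments meet the threshold.

16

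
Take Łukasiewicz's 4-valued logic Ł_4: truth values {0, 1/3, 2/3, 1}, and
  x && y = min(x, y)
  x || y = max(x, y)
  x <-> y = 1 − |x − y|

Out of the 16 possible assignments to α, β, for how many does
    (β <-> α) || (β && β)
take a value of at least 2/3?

α = 0, β = 0 ↦ 1  ≥
α = 0, β = 1/3 ↦ 2/3  ≥
α = 0, β = 2/3 ↦ 2/3  ≥
α = 0, β = 1 ↦ 1  ≥
α = 1/3, β = 0 ↦ 2/3  ≥
α = 1/3, β = 1/3 ↦ 1  ≥
α = 1/3, β = 2/3 ↦ 2/3  ≥
α = 1/3, β = 1 ↦ 1  ≥
α = 2/3, β = 0 ↦ 1/3  <
α = 2/3, β = 1/3 ↦ 2/3  ≥
α = 2/3, β = 2/3 ↦ 1  ≥
α = 2/3, β = 1 ↦ 1  ≥
α = 1, β = 0 ↦ 0  <
α = 1, β = 1/3 ↦ 1/3  <
α = 1, β = 2/3 ↦ 2/3  ≥
α = 1, β = 1 ↦ 1  ≥
So 13 of the 16 assignments meet the threshold.

13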